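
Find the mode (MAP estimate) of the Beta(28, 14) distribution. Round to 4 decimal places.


For Beta(a,b) with a,b > 1:
Mode = (a-1)/(a+b-2) = (28-1)/(42-2)
= 27/40 = 0.675

0.675


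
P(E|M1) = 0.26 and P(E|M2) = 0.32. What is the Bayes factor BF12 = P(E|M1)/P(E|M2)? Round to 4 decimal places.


Bayes factor BF12 = P(E|M1) / P(E|M2)
= 0.26 / 0.32
= 0.8125

0.8125


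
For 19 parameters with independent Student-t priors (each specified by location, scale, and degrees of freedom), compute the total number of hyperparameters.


A Student-t prior has 3 hyperparameters per parameter.
Total = 19 * 3 = 57

57


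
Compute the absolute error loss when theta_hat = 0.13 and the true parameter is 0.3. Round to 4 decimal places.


L = |theta_hat - theta_true|
= |0.13 - 0.3| = 0.17

0.17


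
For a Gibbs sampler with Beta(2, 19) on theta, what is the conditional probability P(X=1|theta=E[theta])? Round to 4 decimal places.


E[theta] = 2/(2+19) = 0.0952
P(X=1|theta) = theta = 0.0952

0.0952


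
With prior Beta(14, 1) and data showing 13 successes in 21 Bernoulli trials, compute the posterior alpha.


Conjugate update: alpha_posterior = alpha_prior + k
= 14 + 13 = 27

27


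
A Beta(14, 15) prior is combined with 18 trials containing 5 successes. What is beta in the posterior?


In conjugate updating:
beta_posterior = beta_prior + (n - k)
= 15 + (18 - 5)
= 15 + 13 = 28

28


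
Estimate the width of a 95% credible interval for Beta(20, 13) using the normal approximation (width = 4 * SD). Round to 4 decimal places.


For Beta(a,b): Var = ab/((a+b)^2(a+b+1))
Var = 0.007, SD = 0.0838
Approximate 95% CI width = 4 * 0.0838 = 0.3352

0.3352


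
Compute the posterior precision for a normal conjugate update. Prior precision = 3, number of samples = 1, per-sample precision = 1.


tau_post = tau_0 + n * tau
= 3 + 1 * 1 = 4

4


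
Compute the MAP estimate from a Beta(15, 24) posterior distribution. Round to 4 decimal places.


MAP = mode of Beta distribution
= (alpha - 1)/(alpha + beta - 2)
= (15-1)/(15+24-2)
= 14/37 = 0.3784

0.3784


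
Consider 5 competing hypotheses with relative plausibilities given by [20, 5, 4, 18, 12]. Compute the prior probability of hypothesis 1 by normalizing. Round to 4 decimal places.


Sum of weights = 20 + 5 + 4 + 18 + 12 = 59
Normalized prior for H1 = 20 / 59
= 0.339

0.339


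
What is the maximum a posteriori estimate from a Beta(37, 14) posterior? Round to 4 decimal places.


The MAP estimate equals the mode of the distribution.
Mode of Beta(a,b) = (a-1)/(a+b-2)
= 36/49
= 0.7347

0.7347


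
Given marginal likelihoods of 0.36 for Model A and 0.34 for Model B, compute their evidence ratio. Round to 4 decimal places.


Ratio = ML(A) / ML(B) = 0.36/0.34
= 1.0588

1.0588


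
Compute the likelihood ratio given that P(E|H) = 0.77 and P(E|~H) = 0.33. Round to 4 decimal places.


LR = P(E|H) / P(E|~H)
= 0.77 / 0.33 = 2.3333

2.3333


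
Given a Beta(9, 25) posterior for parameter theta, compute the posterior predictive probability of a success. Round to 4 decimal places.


For a Beta-Bernoulli model, the predictive probability is the mean:
P(success) = 9/(9+25) = 9/34 = 0.2647

0.2647


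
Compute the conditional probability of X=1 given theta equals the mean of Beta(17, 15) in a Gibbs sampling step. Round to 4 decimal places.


Mean of Beta(17, 15) = 0.5312
P(X=1 | theta=0.5312) = 0.5312

0.5312


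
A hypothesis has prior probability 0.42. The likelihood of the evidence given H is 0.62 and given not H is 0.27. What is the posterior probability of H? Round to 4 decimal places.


Using Bayes' theorem:
P(E) = 0.42 * 0.62 + 0.58 * 0.27
P(E) = 0.417
P(H|E) = (0.42 * 0.62) / 0.417 = 0.6245

0.6245


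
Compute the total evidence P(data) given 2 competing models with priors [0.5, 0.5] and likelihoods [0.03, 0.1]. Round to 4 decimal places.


Marginal likelihood = sum P(model_i) * P(data|model_i)
Model 1: 0.5 * 0.03 = 0.015
Model 2: 0.5 * 0.1 = 0.05
Total = 0.065

0.065


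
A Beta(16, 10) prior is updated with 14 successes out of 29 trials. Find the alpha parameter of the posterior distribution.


In the Beta-Binomial conjugate update:
alpha_post = alpha_prior + successes
= 16 + 14
= 30

30


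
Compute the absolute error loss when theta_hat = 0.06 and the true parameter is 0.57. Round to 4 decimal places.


L = |theta_hat - theta_true|
= |0.06 - 0.57| = 0.51

0.51


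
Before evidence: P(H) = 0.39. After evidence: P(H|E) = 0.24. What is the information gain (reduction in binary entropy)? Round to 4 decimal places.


Prior entropy = 0.9648
Posterior entropy = 0.795
Information gain = 0.9648 - 0.795 = 0.1698

0.1698


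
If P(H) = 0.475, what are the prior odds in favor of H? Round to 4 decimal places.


Prior odds = P(H) / (1 - P(H))
= 0.475 / 0.525
= 0.9048

0.9048


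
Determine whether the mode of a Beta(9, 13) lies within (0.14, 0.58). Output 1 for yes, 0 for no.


First find the mode: (a-1)/(a+b-2) = 0.4
Is 0.4 in (0.14, 0.58)? 1

1


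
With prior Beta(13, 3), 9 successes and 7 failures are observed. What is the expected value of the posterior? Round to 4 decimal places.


Posterior = Beta(22, 10)
E[theta] = alpha/(alpha+beta)
= 22/32 = 0.6875

0.6875


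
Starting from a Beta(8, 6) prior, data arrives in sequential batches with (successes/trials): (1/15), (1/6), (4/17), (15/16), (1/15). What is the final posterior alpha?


In sequential Bayesian updating, we sum all successes.
Total successes = 22
Final alpha = 8 + 22 = 30

30


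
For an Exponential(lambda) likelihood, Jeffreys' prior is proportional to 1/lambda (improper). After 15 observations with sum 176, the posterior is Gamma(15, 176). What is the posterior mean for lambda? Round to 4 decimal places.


Posterior = Gamma(n, sum_x) = Gamma(15, 176)
Posterior mean = shape/rate = 15/176
= 0.0852

0.0852


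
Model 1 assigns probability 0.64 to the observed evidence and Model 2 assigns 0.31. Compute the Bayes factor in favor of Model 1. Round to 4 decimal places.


BF = P(data|M1) / P(data|M2)
= 0.64 / 0.31 = 2.0645

2.0645


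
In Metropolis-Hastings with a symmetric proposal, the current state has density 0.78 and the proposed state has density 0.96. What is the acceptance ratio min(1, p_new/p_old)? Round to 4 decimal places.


Ratio = p_new / p_old = 0.96 / 0.78 = 1.2308
Acceptance = min(1, 1.2308) = 1.0

1.0


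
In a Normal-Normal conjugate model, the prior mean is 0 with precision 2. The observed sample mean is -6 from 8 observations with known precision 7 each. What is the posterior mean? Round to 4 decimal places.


Posterior precision = tau0 + n*tau = 2 + 8*7 = 58
Posterior mean = (tau0*mu0 + n*tau*xbar) / posterior_precision
= (2*0 + 8*7*-6) / 58
= -336 / 58 = -5.7931

-5.7931


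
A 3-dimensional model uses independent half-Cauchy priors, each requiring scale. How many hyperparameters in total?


Per parameter: 1 (scale).
Total = 3 * 1 = 3

3


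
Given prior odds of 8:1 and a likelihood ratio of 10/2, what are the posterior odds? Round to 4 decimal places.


Posterior odds = prior odds * LR
Prior odds = 8/1 = 8.0
LR = 10/2 = 5.0
Posterior odds = 8.0 * 5.0 = 40.0

40.0


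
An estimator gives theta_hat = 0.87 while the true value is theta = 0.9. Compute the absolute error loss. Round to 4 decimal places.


The absolute error loss is |theta_hat - theta|
= |0.87 - 0.9|
= 0.03

0.03


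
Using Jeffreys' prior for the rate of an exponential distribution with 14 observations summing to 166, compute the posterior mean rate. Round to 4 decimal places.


Jeffreys' prior leads to posterior Gamma(14, 166).
Mean = 14/166 = 0.0843

0.0843


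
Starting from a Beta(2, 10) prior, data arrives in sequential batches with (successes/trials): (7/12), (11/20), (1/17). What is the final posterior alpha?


In sequential Bayesian updating, we sum all successes.
Total successes = 19
Final alpha = 2 + 19 = 21

21


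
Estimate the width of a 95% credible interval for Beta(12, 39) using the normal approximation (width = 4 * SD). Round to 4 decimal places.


For Beta(a,b): Var = ab/((a+b)^2(a+b+1))
Var = 0.0035, SD = 0.0588
Approximate 95% CI width = 4 * 0.0588 = 0.2353

0.2353


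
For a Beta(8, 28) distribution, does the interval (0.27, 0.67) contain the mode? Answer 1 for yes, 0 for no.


Mode of Beta(a,b) = (a-1)/(a+b-2)
= (8-1)/(8+28-2) = 0.2059
Check: 0.27 <= 0.2059 <= 0.67?
Result: 0

0


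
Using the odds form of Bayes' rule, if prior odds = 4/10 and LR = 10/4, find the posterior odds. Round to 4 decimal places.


Bayes' rule in odds form: posterior odds = prior odds * LR
= (4 * 10) / (10 * 4)
= 40/40 = 1.0

1.0


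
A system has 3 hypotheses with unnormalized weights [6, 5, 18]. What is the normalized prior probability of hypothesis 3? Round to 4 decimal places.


The normalized prior is the weight divided by the total.
Total weight = 29
P(H3) = 18 / 29 = 0.6207

0.6207


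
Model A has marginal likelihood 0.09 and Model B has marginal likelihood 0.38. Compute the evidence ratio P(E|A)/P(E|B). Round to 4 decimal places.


Evidence ratio = P(E|A) / P(E|B)
= 0.09 / 0.38
= 0.2368

0.2368


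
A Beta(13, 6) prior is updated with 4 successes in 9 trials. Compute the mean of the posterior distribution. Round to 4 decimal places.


After update: Beta(17, 11)
Mean = 17 / (17 + 11) = 17 / 28
= 0.6071

0.6071


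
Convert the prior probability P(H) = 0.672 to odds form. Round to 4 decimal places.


P(not H) = 1 - 0.672 = 0.328
Odds = 0.672 / 0.328 = 2.0488

2.0488


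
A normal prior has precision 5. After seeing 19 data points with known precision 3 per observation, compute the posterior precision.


In the conjugate normal model, precisions add:
tau_posterior = tau_prior + n * tau_data
= 5 + 19*3 = 62

62


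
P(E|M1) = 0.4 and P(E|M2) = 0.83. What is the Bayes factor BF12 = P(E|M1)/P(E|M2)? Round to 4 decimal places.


Bayes factor BF12 = P(E|M1) / P(E|M2)
= 0.4 / 0.83
= 0.4819

0.4819


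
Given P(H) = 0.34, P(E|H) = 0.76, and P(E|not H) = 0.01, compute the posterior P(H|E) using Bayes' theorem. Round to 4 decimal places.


By Bayes' theorem: P(H|E) = P(E|H)*P(H) / P(E)
P(E) = P(E|H)*P(H) + P(E|not H)*P(not H)
P(E) = 0.76*0.34 + 0.01*0.66 = 0.265
P(H|E) = 0.76*0.34 / 0.265 = 0.9751

0.9751


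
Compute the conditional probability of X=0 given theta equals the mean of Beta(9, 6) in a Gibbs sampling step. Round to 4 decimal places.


Mean of Beta(9, 6) = 0.6
P(X=0 | theta=0.6) = 0.4

0.4


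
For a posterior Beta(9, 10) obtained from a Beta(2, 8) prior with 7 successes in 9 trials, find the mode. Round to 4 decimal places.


Mode = (alpha - 1) / (alpha + beta - 2)
= 8 / 17
= 0.4706

0.4706


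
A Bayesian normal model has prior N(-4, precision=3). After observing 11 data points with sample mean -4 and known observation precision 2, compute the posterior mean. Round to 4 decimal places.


Posterior mean = (prior_precision * prior_mean + n * data_precision * data_mean) / (prior_precision + n * data_precision)
Numerator = 3*-4 + 11*2*-4 = -100
Denominator = 3 + 11*2 = 25
Posterior mean = -4.0

-4.0


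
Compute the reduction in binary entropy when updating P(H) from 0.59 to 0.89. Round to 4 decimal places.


H_before = -p*log2(p) - (1-p)*log2(1-p) for p=0.59: 0.9765
H_after for p=0.89: 0.4999
Reduction = 0.9765 - 0.4999 = 0.4766

0.4766


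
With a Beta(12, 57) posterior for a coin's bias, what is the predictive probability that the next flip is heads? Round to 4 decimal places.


The predictive probability equals the posterior mean.
P(next = heads) = alpha / (alpha + beta)
= 12 / 69 = 0.1739

0.1739


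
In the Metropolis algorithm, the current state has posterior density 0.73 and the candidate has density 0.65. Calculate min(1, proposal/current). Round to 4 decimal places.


Ratio = 0.65/0.73 = 0.8904
Acceptance probability = min(1, 0.8904)
= 0.8904

0.8904


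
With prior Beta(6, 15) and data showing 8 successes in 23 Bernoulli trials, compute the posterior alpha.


Conjugate update: alpha_posterior = alpha_prior + k
= 6 + 8 = 14

14


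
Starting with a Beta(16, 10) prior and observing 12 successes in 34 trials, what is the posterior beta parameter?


Posterior beta = prior beta + failures
Failures = 34 - 12 = 22
beta_post = 10 + 22 = 32

32


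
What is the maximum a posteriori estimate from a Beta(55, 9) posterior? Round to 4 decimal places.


The MAP estimate equals the mode of the distribution.
Mode of Beta(a,b) = (a-1)/(a+b-2)
= 54/62
= 0.871

0.871


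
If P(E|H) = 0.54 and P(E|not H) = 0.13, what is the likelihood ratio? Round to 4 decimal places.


Likelihood ratio = P(E|H) / P(E|not H)
= 0.54 / 0.13
= 4.1538

4.1538


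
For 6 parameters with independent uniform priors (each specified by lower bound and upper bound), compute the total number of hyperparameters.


A uniform prior has 2 hyperparameters per parameter.
Total = 6 * 2 = 12

12


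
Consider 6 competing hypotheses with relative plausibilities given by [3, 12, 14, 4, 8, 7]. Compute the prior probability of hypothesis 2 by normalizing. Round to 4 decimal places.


Sum of weights = 3 + 12 + 14 + 4 + 8 + 7 = 48
Normalized prior for H2 = 12 / 48
= 0.25

0.25


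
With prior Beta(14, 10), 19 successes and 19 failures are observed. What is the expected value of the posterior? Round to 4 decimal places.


Posterior = Beta(33, 29)
E[theta] = alpha/(alpha+beta)
= 33/62 = 0.5323

0.5323


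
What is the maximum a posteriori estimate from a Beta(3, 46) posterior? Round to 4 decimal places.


The MAP estimate equals the mode of the distribution.
Mode of Beta(a,b) = (a-1)/(a+b-2)
= 2/47
= 0.0426

0.0426


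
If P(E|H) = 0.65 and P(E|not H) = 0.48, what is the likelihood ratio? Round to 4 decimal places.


Likelihood ratio = P(E|H) / P(E|not H)
= 0.65 / 0.48
= 1.3542

1.3542


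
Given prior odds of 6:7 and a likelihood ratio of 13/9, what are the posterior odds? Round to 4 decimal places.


Posterior odds = prior odds * LR
Prior odds = 6/7 = 0.8571
LR = 13/9 = 1.4444
Posterior odds = 0.8571 * 1.4444 = 1.2381

1.2381


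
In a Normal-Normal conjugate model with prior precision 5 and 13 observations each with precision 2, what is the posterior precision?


Posterior precision = prior precision + n * observation precision
= 5 + 13 * 2
= 5 + 26 = 31

31


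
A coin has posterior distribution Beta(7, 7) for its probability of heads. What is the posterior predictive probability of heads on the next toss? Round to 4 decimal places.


Posterior predictive = E[theta] = alpha/(alpha+beta)
= 7/14
= 0.5

0.5


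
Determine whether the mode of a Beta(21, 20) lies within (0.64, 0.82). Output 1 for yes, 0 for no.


First find the mode: (a-1)/(a+b-2) = 0.5128
Is 0.5128 in (0.64, 0.82)? 0

0


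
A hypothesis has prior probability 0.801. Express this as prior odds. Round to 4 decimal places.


Odds = P(H) / P(not H) = 0.801 / 0.199
= 4.0251

4.0251


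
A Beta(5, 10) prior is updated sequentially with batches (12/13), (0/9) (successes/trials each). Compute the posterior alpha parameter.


Sequential conjugate updating is equivalent to a single batch update.
Total successes across all batches = 12
alpha_posterior = alpha_prior + total_successes = 5 + 12
= 17

17


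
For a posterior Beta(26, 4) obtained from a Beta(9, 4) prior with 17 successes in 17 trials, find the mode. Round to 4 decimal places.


Mode = (alpha - 1) / (alpha + beta - 2)
= 25 / 28
= 0.8929

0.8929


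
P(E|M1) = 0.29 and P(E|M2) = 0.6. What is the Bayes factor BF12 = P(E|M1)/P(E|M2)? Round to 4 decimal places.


Bayes factor BF12 = P(E|M1) / P(E|M2)
= 0.29 / 0.6
= 0.4833

0.4833


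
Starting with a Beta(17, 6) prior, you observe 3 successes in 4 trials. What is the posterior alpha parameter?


For a Beta-Binomial conjugate model:
Posterior alpha = prior alpha + number of successes
= 17 + 3 = 20

20


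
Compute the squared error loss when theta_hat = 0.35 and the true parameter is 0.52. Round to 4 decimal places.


L = (theta_hat - theta_true)^2
= (0.35 - 0.52)^2
= -0.17^2 = 0.0289

0.0289


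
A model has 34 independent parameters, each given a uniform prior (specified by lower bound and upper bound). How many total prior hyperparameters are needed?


Each uniform prior needs 2 hyperparameters (lower bound and upper bound).
Total = 2 * 34 = 68

68


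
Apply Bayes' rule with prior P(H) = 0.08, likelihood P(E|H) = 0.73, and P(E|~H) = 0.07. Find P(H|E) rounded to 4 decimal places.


Step 1: Compute marginal P(E) = P(E|H)P(H) + P(E|~H)P(~H)
= 0.73*0.08 + 0.07*0.92 = 0.1228
Step 2: P(H|E) = P(E|H)P(H)/P(E) = 0.0584/0.1228
= 0.4756

0.4756


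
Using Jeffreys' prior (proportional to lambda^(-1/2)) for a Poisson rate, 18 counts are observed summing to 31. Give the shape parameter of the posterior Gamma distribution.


Conjugate update: Gamma(prior_shape + S, prior_rate + n).
Prior shape = 0.5, prior rate = 0.
Posterior shape = 0.5 + S = 0.5 + 31 = 31.5

31.5


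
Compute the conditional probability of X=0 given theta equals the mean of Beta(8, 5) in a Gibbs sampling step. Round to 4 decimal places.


Mean of Beta(8, 5) = 0.6154
P(X=0 | theta=0.6154) = 0.3846

0.3846


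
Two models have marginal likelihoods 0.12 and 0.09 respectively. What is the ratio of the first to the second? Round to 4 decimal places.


Evidence ratio = 0.12 / 0.09
= 1.3333

1.3333


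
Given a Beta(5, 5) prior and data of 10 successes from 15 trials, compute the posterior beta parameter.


Number of failures = 15 - 10 = 5
Posterior beta = 5 + 5 = 10

10


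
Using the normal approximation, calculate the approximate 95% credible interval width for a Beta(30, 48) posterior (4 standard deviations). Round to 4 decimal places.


Var(Beta) = 30*48/(78^2 * 79) = 0.003
SD = 0.0547
Width ~ 4*SD = 0.2189

0.2189


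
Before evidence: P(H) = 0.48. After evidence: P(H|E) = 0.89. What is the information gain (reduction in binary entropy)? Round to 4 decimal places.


Prior entropy = 0.9988
Posterior entropy = 0.4999
Information gain = 0.9988 - 0.4999 = 0.4989

0.4989


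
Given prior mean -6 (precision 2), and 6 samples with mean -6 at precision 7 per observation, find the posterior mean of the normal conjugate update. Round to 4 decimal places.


The posterior mean is a precision-weighted average of prior and data.
Post. prec. = 2 + 42 = 44
Post. mean = (-12 + -252)/44 = -264/44 = -6.0

-6.0


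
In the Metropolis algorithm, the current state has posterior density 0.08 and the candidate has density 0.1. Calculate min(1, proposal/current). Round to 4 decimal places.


Ratio = 0.1/0.08 = 1.25
Acceptance probability = min(1, 1.25)
= 1.0

1.0


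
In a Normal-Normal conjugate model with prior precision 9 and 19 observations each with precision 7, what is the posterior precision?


Posterior precision = prior precision + n * observation precision
= 9 + 19 * 7
= 9 + 133 = 142

142


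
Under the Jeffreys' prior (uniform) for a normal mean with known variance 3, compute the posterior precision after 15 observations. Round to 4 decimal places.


Prior precision = 0 (flat prior).
Post. prec. = 0 + n/var = 15/3 = 5.0

5.0


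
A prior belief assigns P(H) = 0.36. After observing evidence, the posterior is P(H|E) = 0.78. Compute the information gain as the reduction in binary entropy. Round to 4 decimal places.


H(prior) = -0.36*log2(0.36) - 0.64*log2(0.64)
= 0.9427
H(post) = -0.78*log2(0.78) - 0.22*log2(0.22)
= 0.7602
IG = 0.9427 - 0.7602 = 0.1825

0.1825


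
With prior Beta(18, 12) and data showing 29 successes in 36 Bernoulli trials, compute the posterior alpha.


Conjugate update: alpha_posterior = alpha_prior + k
= 18 + 29 = 47

47


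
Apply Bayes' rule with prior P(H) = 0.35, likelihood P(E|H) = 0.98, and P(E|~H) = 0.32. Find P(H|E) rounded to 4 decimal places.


Step 1: Compute marginal P(E) = P(E|H)P(H) + P(E|~H)P(~H)
= 0.98*0.35 + 0.32*0.65 = 0.551
Step 2: P(H|E) = P(E|H)P(H)/P(E) = 0.343/0.551
= 0.6225

0.6225


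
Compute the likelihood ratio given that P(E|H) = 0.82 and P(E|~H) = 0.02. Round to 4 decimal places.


LR = P(E|H) / P(E|~H)
= 0.82 / 0.02 = 41.0

41.0


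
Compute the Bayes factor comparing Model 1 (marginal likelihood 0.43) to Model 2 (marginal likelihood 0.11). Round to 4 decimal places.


BF12 = marginal likelihood of M1 / marginal likelihood of M2
= 0.43/0.11
= 3.9091

3.9091


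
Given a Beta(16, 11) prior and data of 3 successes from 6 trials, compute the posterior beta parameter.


Number of failures = 6 - 3 = 3
Posterior beta = 11 + 3 = 14

14


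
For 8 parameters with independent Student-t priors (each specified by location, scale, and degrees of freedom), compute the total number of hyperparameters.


A Student-t prior has 3 hyperparameters per parameter.
Total = 8 * 3 = 24

24


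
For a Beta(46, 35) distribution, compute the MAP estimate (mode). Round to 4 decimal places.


MAP = mode = (a-1)/(a+b-2)
= (46-1)/(46+35-2)
= 45/79 = 0.5696

0.5696


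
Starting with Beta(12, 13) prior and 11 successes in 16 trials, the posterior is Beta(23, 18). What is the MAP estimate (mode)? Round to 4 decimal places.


The mode of Beta(a, b) when a > 1 and b > 1 is (a-1)/(a+b-2)
= (23 - 1) / (23 + 18 - 2)
= 22 / 39
= 0.5641

0.5641


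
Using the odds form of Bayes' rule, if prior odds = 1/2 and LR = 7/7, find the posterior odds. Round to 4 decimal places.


Bayes' rule in odds form: posterior odds = prior odds * LR
= (1 * 7) / (2 * 7)
= 7/14 = 0.5

0.5


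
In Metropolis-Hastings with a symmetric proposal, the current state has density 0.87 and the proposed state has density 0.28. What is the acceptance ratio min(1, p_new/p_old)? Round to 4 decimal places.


Ratio = p_new / p_old = 0.28 / 0.87 = 0.3218
Acceptance = min(1, 0.3218) = 0.3218

0.3218


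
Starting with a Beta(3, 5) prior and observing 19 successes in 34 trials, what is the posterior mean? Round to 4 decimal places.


Posterior parameters: alpha = 3 + 19 = 22
beta = 5 + 15 = 20
Posterior mean = alpha / (alpha + beta) = 22 / 42
= 0.5238

0.5238


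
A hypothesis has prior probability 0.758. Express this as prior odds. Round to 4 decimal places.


Odds = P(H) / P(not H) = 0.758 / 0.242
= 3.1322

3.1322


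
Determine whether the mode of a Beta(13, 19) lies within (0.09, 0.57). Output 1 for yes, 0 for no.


First find the mode: (a-1)/(a+b-2) = 0.4
Is 0.4 in (0.09, 0.57)? 1

1


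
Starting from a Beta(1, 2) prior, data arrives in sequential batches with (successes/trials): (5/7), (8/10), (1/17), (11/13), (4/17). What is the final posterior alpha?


In sequential Bayesian updating, we sum all successes.
Total successes = 29
Final alpha = 1 + 29 = 30

30


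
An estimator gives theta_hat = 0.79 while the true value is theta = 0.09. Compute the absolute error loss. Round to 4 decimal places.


The absolute error loss is |theta_hat - theta|
= |0.79 - 0.09|
= 0.7

0.7


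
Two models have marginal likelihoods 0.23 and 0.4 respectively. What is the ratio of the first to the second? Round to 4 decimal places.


Evidence ratio = 0.23 / 0.4
= 0.575

0.575


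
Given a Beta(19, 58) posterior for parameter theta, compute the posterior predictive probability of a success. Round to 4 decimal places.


For a Beta-Bernoulli model, the predictive probability is the mean:
P(success) = 19/(19+58) = 19/77 = 0.2468

0.2468


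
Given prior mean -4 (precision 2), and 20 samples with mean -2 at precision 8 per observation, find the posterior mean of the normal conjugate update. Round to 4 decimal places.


The posterior mean is a precision-weighted average of prior and data.
Post. prec. = 2 + 160 = 162
Post. mean = (-8 + -320)/162 = -328/162 = -2.0247

-2.0247


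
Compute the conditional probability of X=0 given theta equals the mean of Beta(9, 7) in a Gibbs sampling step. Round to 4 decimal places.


Mean of Beta(9, 7) = 0.5625
P(X=0 | theta=0.5625) = 0.4375

0.4375


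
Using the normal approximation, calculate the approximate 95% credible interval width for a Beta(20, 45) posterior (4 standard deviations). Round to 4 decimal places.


Var(Beta) = 20*45/(65^2 * 66) = 0.0032
SD = 0.0568
Width ~ 4*SD = 0.2272

0.2272


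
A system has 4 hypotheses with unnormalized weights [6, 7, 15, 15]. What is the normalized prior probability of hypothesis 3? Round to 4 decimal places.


The normalized prior is the weight divided by the total.
Total weight = 43
P(H3) = 15 / 43 = 0.3488

0.3488


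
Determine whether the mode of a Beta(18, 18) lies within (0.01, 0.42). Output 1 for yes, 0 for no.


First find the mode: (a-1)/(a+b-2) = 0.5
Is 0.5 in (0.01, 0.42)? 0

0


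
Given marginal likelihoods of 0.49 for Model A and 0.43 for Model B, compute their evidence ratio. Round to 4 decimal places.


Ratio = ML(A) / ML(B) = 0.49/0.43
= 1.1395

1.1395


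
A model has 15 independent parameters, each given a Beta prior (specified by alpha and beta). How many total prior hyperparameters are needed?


Each Beta prior needs 2 hyperparameters (alpha and beta).
Total = 2 * 15 = 30

30


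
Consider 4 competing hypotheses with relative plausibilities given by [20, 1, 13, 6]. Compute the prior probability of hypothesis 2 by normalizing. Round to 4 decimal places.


Sum of weights = 20 + 1 + 13 + 6 = 40
Normalized prior for H2 = 1 / 40
= 0.025

0.025


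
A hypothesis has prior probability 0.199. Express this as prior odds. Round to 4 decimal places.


Odds = P(H) / P(not H) = 0.199 / 0.801
= 0.2484

0.2484


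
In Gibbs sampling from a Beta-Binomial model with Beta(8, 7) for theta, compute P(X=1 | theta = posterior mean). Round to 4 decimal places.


Posterior mean = alpha/(alpha+beta) = 8/15 = 0.5333
P(X=1|theta=mean) = theta = 0.5333

0.5333


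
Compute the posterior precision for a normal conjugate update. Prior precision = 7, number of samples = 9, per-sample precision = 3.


tau_post = tau_0 + n * tau
= 7 + 9 * 3 = 34

34


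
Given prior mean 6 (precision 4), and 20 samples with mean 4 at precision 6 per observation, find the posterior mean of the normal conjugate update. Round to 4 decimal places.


The posterior mean is a precision-weighted average of prior and data.
Post. prec. = 4 + 120 = 124
Post. mean = (24 + 480)/124 = 504/124 = 4.0645

4.0645


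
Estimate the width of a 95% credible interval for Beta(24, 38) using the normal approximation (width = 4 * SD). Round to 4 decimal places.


For Beta(a,b): Var = ab/((a+b)^2(a+b+1))
Var = 0.0038, SD = 0.0614
Approximate 95% CI width = 4 * 0.0614 = 0.2455

0.2455


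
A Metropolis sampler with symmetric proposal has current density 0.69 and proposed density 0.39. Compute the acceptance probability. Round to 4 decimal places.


For symmetric proposals, acceptance = min(1, pi(x*)/pi(x))
= min(1, 0.39/0.69)
= min(1, 0.5652) = 0.5652

0.5652


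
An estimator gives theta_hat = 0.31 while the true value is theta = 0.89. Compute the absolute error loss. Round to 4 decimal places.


The absolute error loss is |theta_hat - theta|
= |0.31 - 0.89|
= 0.58

0.58


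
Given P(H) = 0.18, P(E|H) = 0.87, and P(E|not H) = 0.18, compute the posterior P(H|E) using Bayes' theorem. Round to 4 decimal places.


By Bayes' theorem: P(H|E) = P(E|H)*P(H) / P(E)
P(E) = P(E|H)*P(H) + P(E|not H)*P(not H)
P(E) = 0.87*0.18 + 0.18*0.82 = 0.3042
P(H|E) = 0.87*0.18 / 0.3042 = 0.5148

0.5148


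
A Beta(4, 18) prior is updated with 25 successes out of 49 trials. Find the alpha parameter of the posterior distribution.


In the Beta-Binomial conjugate update:
alpha_post = alpha_prior + successes
= 4 + 25
= 29

29


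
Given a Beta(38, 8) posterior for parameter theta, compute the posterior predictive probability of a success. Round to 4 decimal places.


For a Beta-Bernoulli model, the predictive probability is the mean:
P(success) = 38/(38+8) = 38/46 = 0.8261

0.8261


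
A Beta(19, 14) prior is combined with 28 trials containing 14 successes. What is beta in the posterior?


In conjugate updating:
beta_posterior = beta_prior + (n - k)
= 14 + (28 - 14)
= 14 + 14 = 28

28


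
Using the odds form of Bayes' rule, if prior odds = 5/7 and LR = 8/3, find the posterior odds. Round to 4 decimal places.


Bayes' rule in odds form: posterior odds = prior odds * LR
= (5 * 8) / (7 * 3)
= 40/21 = 1.9048

1.9048


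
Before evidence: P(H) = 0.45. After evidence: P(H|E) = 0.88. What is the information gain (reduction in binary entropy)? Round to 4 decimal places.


Prior entropy = 0.9928
Posterior entropy = 0.5294
Information gain = 0.9928 - 0.5294 = 0.4634

0.4634


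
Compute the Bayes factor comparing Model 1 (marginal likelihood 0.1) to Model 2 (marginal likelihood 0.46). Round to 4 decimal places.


BF12 = marginal likelihood of M1 / marginal likelihood of M2
= 0.1/0.46
= 0.2174

0.2174


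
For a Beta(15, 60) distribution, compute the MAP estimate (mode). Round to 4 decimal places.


MAP = mode = (a-1)/(a+b-2)
= (15-1)/(15+60-2)
= 14/73 = 0.1918

0.1918


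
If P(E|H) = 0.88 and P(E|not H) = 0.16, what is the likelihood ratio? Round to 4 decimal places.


Likelihood ratio = P(E|H) / P(E|not H)
= 0.88 / 0.16
= 5.5

5.5


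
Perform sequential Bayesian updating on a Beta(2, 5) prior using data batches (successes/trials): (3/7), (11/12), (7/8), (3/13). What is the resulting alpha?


Accumulate successes: 24
Posterior alpha = prior alpha + sum of successes
= 2 + 24 = 26

26


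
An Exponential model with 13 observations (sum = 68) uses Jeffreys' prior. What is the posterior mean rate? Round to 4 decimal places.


Posterior Gamma(13, 68)
E[lambda] = 13/68 = 0.1912

0.1912


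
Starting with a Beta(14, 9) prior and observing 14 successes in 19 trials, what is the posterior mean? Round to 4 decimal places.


Posterior parameters: alpha = 14 + 14 = 28
beta = 9 + 5 = 14
Posterior mean = alpha / (alpha + beta) = 28 / 42
= 0.6667

0.6667


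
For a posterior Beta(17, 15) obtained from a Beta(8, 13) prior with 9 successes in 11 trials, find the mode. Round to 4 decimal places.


Mode = (alpha - 1) / (alpha + beta - 2)
= 16 / 30
= 0.5333

0.5333


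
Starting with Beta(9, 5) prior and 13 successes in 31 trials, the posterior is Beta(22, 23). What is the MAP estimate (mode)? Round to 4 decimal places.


The mode of Beta(a, b) when a > 1 and b > 1 is (a-1)/(a+b-2)
= (22 - 1) / (22 + 23 - 2)
= 21 / 43
= 0.4884

0.4884


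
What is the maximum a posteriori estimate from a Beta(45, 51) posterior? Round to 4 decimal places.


The MAP estimate equals the mode of the distribution.
Mode of Beta(a,b) = (a-1)/(a+b-2)
= 44/94
= 0.4681

0.4681


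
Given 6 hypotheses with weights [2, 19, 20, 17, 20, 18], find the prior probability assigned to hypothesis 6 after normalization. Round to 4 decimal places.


To normalize, divide each weight by the sum of all weights.
Sum = 96
Prior(H6) = 18/96 = 0.1875

0.1875


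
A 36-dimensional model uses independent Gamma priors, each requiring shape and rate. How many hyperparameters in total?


Per parameter: 2 (shape and rate).
Total = 36 * 2 = 72

72


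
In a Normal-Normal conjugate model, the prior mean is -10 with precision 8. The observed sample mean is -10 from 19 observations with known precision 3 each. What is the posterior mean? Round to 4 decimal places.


Posterior precision = tau0 + n*tau = 8 + 19*3 = 65
Posterior mean = (tau0*mu0 + n*tau*xbar) / posterior_precision
= (8*-10 + 19*3*-10) / 65
= -650 / 65 = -10.0

-10.0


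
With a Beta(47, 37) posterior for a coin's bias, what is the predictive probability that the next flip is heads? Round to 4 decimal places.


The predictive probability equals the posterior mean.
P(next = heads) = alpha / (alpha + beta)
= 47 / 84 = 0.5595

0.5595


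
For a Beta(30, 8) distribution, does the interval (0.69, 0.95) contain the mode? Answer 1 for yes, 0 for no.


Mode of Beta(a,b) = (a-1)/(a+b-2)
= (30-1)/(30+8-2) = 0.8056
Check: 0.69 <= 0.8056 <= 0.95?
Result: 1

1


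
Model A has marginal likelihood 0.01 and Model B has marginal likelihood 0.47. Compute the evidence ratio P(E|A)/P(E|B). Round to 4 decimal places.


Evidence ratio = P(E|A) / P(E|B)
= 0.01 / 0.47
= 0.0213

0.0213


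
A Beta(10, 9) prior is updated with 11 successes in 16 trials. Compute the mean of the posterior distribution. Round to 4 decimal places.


After update: Beta(21, 14)
Mean = 21 / (21 + 14) = 21 / 35
= 0.6

0.6


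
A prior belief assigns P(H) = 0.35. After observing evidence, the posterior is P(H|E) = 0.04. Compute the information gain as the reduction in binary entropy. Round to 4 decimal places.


H(prior) = -0.35*log2(0.35) - 0.65*log2(0.65)
= 0.9341
H(post) = -0.04*log2(0.04) - 0.96*log2(0.96)
= 0.2423
IG = 0.9341 - 0.2423 = 0.6918

0.6918


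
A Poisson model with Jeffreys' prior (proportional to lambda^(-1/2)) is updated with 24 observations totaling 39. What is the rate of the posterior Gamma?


Posterior = Gamma(0.5 + S, n)
= Gamma(0.5 + 39, 24)
Posterior rate = 0 + n = 24

24.0


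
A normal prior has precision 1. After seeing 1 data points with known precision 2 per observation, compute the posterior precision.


In the conjugate normal model, precisions add:
tau_posterior = tau_prior + n * tau_data
= 1 + 1*2 = 3

3


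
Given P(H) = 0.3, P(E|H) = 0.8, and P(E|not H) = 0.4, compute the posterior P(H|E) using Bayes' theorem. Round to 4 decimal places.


By Bayes' theorem: P(H|E) = P(E|H)*P(H) / P(E)
P(E) = P(E|H)*P(H) + P(E|not H)*P(not H)
P(E) = 0.8*0.3 + 0.4*0.7 = 0.52
P(H|E) = 0.8*0.3 / 0.52 = 0.4615

0.4615


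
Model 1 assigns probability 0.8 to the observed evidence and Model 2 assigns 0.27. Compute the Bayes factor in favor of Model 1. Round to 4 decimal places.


BF = P(data|M1) / P(data|M2)
= 0.8 / 0.27 = 2.963

2.963


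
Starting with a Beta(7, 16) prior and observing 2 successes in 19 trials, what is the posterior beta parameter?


Posterior beta = prior beta + failures
Failures = 19 - 2 = 17
beta_post = 16 + 17 = 33

33


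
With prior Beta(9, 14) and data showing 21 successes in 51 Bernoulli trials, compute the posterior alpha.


Conjugate update: alpha_posterior = alpha_prior + k
= 9 + 21 = 30

30


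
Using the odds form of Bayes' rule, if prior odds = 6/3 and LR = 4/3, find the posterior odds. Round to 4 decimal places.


Bayes' rule in odds form: posterior odds = prior odds * LR
= (6 * 4) / (3 * 3)
= 24/9 = 2.6667

2.6667


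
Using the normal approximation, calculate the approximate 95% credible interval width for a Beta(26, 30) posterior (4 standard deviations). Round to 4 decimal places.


Var(Beta) = 26*30/(56^2 * 57) = 0.0044
SD = 0.0661
Width ~ 4*SD = 0.2642

0.2642


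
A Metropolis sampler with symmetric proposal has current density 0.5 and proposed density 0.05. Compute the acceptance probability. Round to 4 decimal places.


For symmetric proposals, acceptance = min(1, pi(x*)/pi(x))
= min(1, 0.05/0.5)
= min(1, 0.1) = 0.1

0.1


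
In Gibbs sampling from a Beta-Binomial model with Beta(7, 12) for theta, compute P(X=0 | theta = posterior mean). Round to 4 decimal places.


Posterior mean = alpha/(alpha+beta) = 7/19 = 0.3684
P(X=0|theta=mean) = 1 - theta = 0.6316

0.6316


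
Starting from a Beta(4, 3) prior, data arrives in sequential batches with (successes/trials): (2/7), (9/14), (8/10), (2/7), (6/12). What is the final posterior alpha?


In sequential Bayesian updating, we sum all successes.
Total successes = 27
Final alpha = 4 + 27 = 31

31


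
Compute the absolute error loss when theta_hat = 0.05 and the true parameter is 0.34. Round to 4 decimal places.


L = |theta_hat - theta_true|
= |0.05 - 0.34| = 0.29

0.29


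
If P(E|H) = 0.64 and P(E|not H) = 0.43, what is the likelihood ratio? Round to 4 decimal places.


Likelihood ratio = P(E|H) / P(E|not H)
= 0.64 / 0.43
= 1.4884

1.4884


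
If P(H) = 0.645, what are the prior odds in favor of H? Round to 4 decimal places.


Prior odds = P(H) / (1 - P(H))
= 0.645 / 0.355
= 1.8169

1.8169


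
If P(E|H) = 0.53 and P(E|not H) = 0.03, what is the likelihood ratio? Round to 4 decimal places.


Likelihood ratio = P(E|H) / P(E|not H)
= 0.53 / 0.03
= 17.6667

17.6667


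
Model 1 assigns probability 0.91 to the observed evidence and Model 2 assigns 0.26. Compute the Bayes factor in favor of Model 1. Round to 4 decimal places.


BF = P(data|M1) / P(data|M2)
= 0.91 / 0.26 = 3.5

3.5


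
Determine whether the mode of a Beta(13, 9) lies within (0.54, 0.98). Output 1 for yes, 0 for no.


First find the mode: (a-1)/(a+b-2) = 0.6
Is 0.6 in (0.54, 0.98)? 1

1


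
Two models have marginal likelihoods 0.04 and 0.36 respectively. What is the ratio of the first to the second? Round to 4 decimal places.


Evidence ratio = 0.04 / 0.36
= 0.1111

0.1111


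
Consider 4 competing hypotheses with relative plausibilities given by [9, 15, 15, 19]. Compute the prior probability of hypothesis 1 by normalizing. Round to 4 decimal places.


Sum of weights = 9 + 15 + 15 + 19 = 58
Normalized prior for H1 = 9 / 58
= 0.1552

0.1552


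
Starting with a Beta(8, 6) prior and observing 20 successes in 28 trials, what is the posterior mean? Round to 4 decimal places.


Posterior parameters: alpha = 8 + 20 = 28
beta = 6 + 8 = 14
Posterior mean = alpha / (alpha + beta) = 28 / 42
= 0.6667

0.6667


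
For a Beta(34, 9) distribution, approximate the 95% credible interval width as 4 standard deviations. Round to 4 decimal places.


Variance of Beta(a,b) = ab / ((a+b)^2 * (a+b+1))
= 34*9 / ((43)^2 * 44)
= 0.0038
SD = sqrt(0.0038) = 0.0613
Width = 4 * SD = 0.2453

0.2453


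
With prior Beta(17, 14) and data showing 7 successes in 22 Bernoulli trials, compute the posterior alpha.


Conjugate update: alpha_posterior = alpha_prior + k
= 17 + 7 = 24

24


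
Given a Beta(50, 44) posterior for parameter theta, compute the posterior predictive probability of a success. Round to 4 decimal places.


For a Beta-Bernoulli model, the predictive probability is the mean:
P(success) = 50/(50+44) = 50/94 = 0.5319

0.5319


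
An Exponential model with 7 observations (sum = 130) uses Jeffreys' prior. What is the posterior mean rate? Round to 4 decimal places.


Posterior Gamma(7, 130)
E[lambda] = 7/130 = 0.0538

0.0538


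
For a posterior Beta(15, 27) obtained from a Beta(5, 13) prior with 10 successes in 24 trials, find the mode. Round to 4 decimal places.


Mode = (alpha - 1) / (alpha + beta - 2)
= 14 / 40
= 0.35

0.35


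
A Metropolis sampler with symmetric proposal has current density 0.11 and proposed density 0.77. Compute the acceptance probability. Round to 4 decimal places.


For symmetric proposals, acceptance = min(1, pi(x*)/pi(x))
= min(1, 0.77/0.11)
= min(1, 7.0) = 1.0

1.0


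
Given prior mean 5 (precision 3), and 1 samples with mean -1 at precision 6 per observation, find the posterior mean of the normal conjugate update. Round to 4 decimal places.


The posterior mean is a precision-weighted average of prior and data.
Post. prec. = 3 + 6 = 9
Post. mean = (15 + -6)/9 = 9/9 = 1.0

1.0


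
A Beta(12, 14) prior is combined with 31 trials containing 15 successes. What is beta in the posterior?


In conjugate updating:
beta_posterior = beta_prior + (n - k)
= 14 + (31 - 15)
= 14 + 16 = 30

30


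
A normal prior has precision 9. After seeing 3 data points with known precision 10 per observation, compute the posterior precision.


In the conjugate normal model, precisions add:
tau_posterior = tau_prior + n * tau_data
= 9 + 3*10 = 39

39
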